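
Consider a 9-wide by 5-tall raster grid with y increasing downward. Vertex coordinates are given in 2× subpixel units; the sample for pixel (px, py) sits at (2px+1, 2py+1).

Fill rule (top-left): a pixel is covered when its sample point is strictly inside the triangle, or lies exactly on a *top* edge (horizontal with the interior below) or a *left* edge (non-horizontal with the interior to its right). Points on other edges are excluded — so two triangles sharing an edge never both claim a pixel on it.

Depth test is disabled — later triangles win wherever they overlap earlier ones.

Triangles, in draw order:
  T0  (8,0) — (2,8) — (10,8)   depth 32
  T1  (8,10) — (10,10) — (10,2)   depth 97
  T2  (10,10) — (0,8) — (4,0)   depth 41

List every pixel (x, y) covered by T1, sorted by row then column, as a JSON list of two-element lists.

T0:
  2·area = 64  (B↔C swapped to make it positive)
  edge (8, 0)→(10, 8): d=(2,8) right/bottom  bias=-1
  edge (10, 8)→(2, 8): d=(-8,0) right/bottom  bias=-1
  edge (2, 8)→(8, 0): d=(6,-8) top-left  bias=+0
    (3,1)@(7, 3): e=[14,40,10] → X
    (4,1)@(9, 3): e=[-2,40,26] → .
    (2,2)@(5, 5): e=[34,24,6] → X
    (4,2)@(9, 5): e=[2,24,38] → X
    (5,2)@(11, 5): e=[-14,24,54] → .
    (1,3)@(3, 7): e=[54,8,2] → X
    (5,3)@(11, 7): e=[-10,8,66] → .
    (1,4)@(3, 9): e=[58,-8,14] → .
    (2,4)@(5, 9): e=[42,-8,30] → .
    (3,4)@(7, 9): e=[26,-8,46] → .
    (4,4)@(9, 9): e=[10,-8,62] → .
  covered (8 px):
    . . . . . . . . .
    . . . X . . . . .
    . . X X X . . . .
    . X X X X . . . .
    . . . . . . . . .
T1:
  2·area = 16  (B↔C swapped to make it positive)
  edge (8, 10)→(10, 2): d=(2,-8) top-left  bias=+0
  edge (10, 2)→(10, 10): d=(0,8) right/bottom  bias=-1
  edge (10, 10)→(8, 10): d=(-2,0) right/bottom  bias=-1
    (4,3)@(9, 7): e=[2,8,6] → X
    (5,3)@(11, 7): e=[18,-8,6] → .
    (4,4)@(9, 9): e=[6,8,2] → X
    (5,4)@(11, 9): e=[22,-8,2] → .
  covered (2 px):
    . . . . . . . . .
    . . . . . . . . .
    . . . . . . . . .
    . . . . X . . . .
    . . . . X . . . .
T2:
  2·area = 88
  edge (10, 10)→(0, 8): d=(-10,-2) top-left  bias=+0
  edge (0, 8)→(4, 0): d=(4,-8) top-left  bias=+0
  edge (4, 0)→(10, 10): d=(6,10) right/bottom  bias=-1
    (1,1)@(3, 3): e=[56,4,28] → X
    (2,1)@(5, 3): e=[60,20,8] → X
    (3,1)@(7, 3): e=[64,36,-12] → .
    (1,2)@(3, 5): e=[36,12,40] → X
    (3,2)@(7, 5): e=[44,44,0] → .  [on edge]
    (0,3)@(1, 7): e=[12,4,72] → X
    (3,3)@(7, 7): e=[24,52,12] → X
    (4,3)@(9, 7): e=[28,68,-8] → .
    (0,4)@(1, 9): e=[-8,12,84] → .
    (1,4)@(3, 9): e=[-4,28,64] → .
    (2,4)@(5, 9): e=[0,44,44] → X  [on edge]
    (4,4)@(9, 9): e=[8,76,4] → X
  covered (11 px):
    . . . . . . . . .
    . X X . . . . . .
    . X X . . . . . .
    X X X X . . . . .
    . . X X X . . . .

Answer: [[4,3],[4,4]]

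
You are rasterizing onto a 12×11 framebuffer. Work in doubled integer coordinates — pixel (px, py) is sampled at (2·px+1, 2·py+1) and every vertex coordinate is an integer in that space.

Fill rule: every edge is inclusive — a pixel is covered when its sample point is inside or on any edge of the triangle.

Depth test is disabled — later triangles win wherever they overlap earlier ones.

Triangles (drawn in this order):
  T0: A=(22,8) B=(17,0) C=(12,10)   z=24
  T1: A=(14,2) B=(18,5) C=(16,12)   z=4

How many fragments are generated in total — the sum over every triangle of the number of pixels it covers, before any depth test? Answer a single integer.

T0:
  2·area = 90  (B↔C swapped to make it positive)
  edge (22, 8)→(12, 10): d=(-10,2) inclusive
  edge (12, 10)→(17, 0): d=(5,-10) inclusive
  edge (17, 0)→(22, 8): d=(5,8) inclusive
    (8,0)@(17, 1): e=[80,5,5] → █
    (9,0)@(19, 1): e=[76,25,-11] → ·
    (8,1)@(17, 3): e=[60,15,15] → █
    (9,1)@(19, 3): e=[56,35,-1] → ·
    (7,2)@(15, 5): e=[44,5,41] → █
    (9,2)@(19, 5): e=[36,45,9] → █
    (10,2)@(21, 5): e=[32,65,-7] → ·
    (7,3)@(15, 7): e=[24,15,51] → █
    (10,3)@(21, 7): e=[12,75,3] → █
    (11,3)@(23, 7): e=[8,95,-13] → ·
    (6,4)@(13, 9): e=[8,5,77] → █
    (8,4)@(17, 9): e=[0,45,45] → █  [on edge]
    (3,5)@(7, 11): e=[0,-45,135] → ·  [on edge]
  covered (12 px):
    · · · · · · · · █ · · ·
    · · · · · · · · █ · · ·
    · · · · · · · █ █ █ · ·
    · · · · · · · █ █ █ █ ·
    · · · · · · █ █ █ · · ·
    · · · · · · · · · · · ·
    · · · · · · · · · · · ·
    · · · · · · · · · · · ·
    · · · · · · · · · · · ·
    · · · · · · · · · · · ·
    · · · · · · · · · · · ·
T1:
  2·area = 34
  edge (14, 2)→(18, 5): d=(4,3) inclusive
  edge (18, 5)→(16, 12): d=(-2,7) inclusive
  edge (16, 12)→(14, 2): d=(-2,-10) inclusive
    (7,1)@(15, 3): e=[1,25,8] → █
    (8,1)@(17, 3): e=[-5,11,28] → ·
    (7,2)@(15, 5): e=[9,21,4] → █
    (8,2)@(17, 5): e=[3,7,24] → █
    (9,2)@(19, 5): e=[-3,-7,44] → ·
    (7,3)@(15, 7): e=[17,17,0] → █  [on edge]
    (9,3)@(19, 7): e=[5,-11,40] → ·
    (7,4)@(15, 9): e=[25,13,-4] → ·
    (8,4)@(17, 9): e=[19,-1,16] → ·
    (8,8)@(17, 17): e=[51,-17,0] → ·  [on edge]
  covered (5 px):
    · · · · · · · · · · · ·
    · · · · · · · █ · · · ·
    · · · · · · · █ █ · · ·
    · · · · · · · █ █ · · ·
    · · · · · · · · · · · ·
    · · · · · · · · · · · ·
    · · · · · · · · · · · ·
    · · · · · · · · · · · ·
    · · · · · · · · · · · ·
    · · · · · · · · · · · ·
    · · · · · · · · · · · ·

Answer: 17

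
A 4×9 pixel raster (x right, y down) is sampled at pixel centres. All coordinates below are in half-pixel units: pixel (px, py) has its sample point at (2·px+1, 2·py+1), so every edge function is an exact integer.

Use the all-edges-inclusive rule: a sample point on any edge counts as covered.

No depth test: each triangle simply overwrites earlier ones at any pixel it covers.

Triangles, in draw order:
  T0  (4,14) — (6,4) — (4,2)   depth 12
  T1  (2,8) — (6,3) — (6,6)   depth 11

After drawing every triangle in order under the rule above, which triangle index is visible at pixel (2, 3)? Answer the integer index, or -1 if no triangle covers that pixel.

T0:
  2·area = 24  (B↔C swapped to make it positive)
  edge (4, 14)→(4, 2): d=(0,-12) inclusive
  edge (4, 2)→(6, 4): d=(2,2) inclusive
  edge (6, 4)→(4, 14): d=(-2,10) inclusive
    (1,0)@(3, 1): e=[-12,0,36] → ·  [on edge]
    (2,1)@(5, 3): e=[12,0,12] → #  [on edge]
    (3,1)@(7, 3): e=[36,-4,-8] → ·
    (2,2)@(5, 5): e=[12,4,8] → #
    (3,2)@(7, 5): e=[36,0,-12] → ·  [on edge]
    (2,3)@(5, 7): e=[12,8,4] → #
    (3,3)@(7, 7): e=[36,4,-16] → ·
    (2,4)@(5, 9): e=[12,12,0] → #  [on edge]
    (3,4)@(7, 9): e=[36,8,-20] → ·
    (2,5)@(5, 11): e=[12,16,-4] → ·
  covered (4 px):
    · · · ·
    · · # ·
    · · # ·
    · · # ·
    · · # ·
    · · · ·
    · · · ·
    · · · ·
    · · · ·
T1:
  2·area = 12
  edge (2, 8)→(6, 3): d=(4,-5) inclusive
  edge (6, 3)→(6, 6): d=(0,3) inclusive
  edge (6, 6)→(2, 8): d=(-4,2) inclusive
    (2,2)@(5, 5): e=[3,3,6] → #
    (3,2)@(7, 5): e=[13,-3,2] → ·
    (1,3)@(3, 7): e=[1,9,2] → #
    (2,3)@(5, 7): e=[11,3,-2] → ·
    (1,4)@(3, 9): e=[9,9,-6] → ·
  covered (2 px):
    · · · ·
    · · · ·
    · · # ·
    · # · ·
    · · · ·
    · · · ·
    · · · ·
    · · · ·
    · · · ·

Z-buffer (winner per pixel, '.' = empty):
  . . . .
  . . 0 .
  . . 1 .
  . 1 0 .
  . . 0 .
  . . . .
  . . . .
  . . . .
  . . . .

Answer: 0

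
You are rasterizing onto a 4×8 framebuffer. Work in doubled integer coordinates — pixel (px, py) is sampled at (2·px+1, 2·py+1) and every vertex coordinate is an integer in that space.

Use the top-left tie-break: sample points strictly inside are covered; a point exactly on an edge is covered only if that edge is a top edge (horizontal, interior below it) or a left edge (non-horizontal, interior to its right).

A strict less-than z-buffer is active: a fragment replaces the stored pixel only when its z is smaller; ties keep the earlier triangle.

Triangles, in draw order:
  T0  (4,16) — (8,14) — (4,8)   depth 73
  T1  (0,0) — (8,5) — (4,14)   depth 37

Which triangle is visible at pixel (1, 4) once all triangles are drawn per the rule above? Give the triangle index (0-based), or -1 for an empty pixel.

T0:
  2·area = 32  (B↔C swapped to make it positive)
  edge (4, 16)→(4, 8): d=(0,-8) top-left  bias=+0
  edge (4, 8)→(8, 14): d=(4,6) right/bottom  bias=-1
  edge (8, 14)→(4, 16): d=(-4,2) right/bottom  bias=-1
    (2,5)@(5, 11): e=[8,6,18] → █
    (3,5)@(7, 11): e=[24,-6,14] → ·
    (2,6)@(5, 13): e=[8,14,10] → █
    (3,6)@(7, 13): e=[24,2,6] → █
    (2,7)@(5, 15): e=[8,22,2] → █
    (3,7)@(7, 15): e=[24,10,-2] → ·
  covered (4 px):
    · · · ·
    · · · ·
    · · · ·
    · · · ·
    · · · ·
    · · █ ·
    · · █ █
    · · █ ·
T1:
  2·area = 92
  edge (0, 0)→(8, 5): d=(8,5) right/bottom  bias=-1
  edge (8, 5)→(4, 14): d=(-4,9) right/bottom  bias=-1
  edge (4, 14)→(0, 0): d=(-4,-14) top-left  bias=+0
    (0,0)@(1, 1): e=[3,79,10] → █
    (1,0)@(3, 1): e=[-7,61,38] → ·
    (0,1)@(1, 3): e=[19,71,2] → █
    (1,1)@(3, 3): e=[9,53,30] → █
    (2,1)@(5, 3): e=[-1,35,58] → ·
    (0,2)@(1, 5): e=[35,63,-6] → ·
    (1,2)@(3, 5): e=[25,45,22] → █
    (2,2)@(5, 5): e=[15,27,50] → █
    (3,2)@(7, 5): e=[5,9,78] → █
    (1,3)@(3, 7): e=[41,37,14] → █
    (1,4)@(3, 9): e=[57,29,6] → █
    (3,4)@(7, 9): e=[37,-7,62] → ·
  covered (12 px):
    █ · · ·
    █ █ · ·
    · █ █ █
    · █ █ █
    · █ █ ·
    · · █ ·
    · · · ·
    · · · ·

Z-buffer (winner per pixel, '.' = empty):
  1 . . .
  1 1 . .
  . 1 1 1
  . 1 1 1
  . 1 1 .
  . . 1 .
  . . 0 0
  . . 0 .

Answer: 1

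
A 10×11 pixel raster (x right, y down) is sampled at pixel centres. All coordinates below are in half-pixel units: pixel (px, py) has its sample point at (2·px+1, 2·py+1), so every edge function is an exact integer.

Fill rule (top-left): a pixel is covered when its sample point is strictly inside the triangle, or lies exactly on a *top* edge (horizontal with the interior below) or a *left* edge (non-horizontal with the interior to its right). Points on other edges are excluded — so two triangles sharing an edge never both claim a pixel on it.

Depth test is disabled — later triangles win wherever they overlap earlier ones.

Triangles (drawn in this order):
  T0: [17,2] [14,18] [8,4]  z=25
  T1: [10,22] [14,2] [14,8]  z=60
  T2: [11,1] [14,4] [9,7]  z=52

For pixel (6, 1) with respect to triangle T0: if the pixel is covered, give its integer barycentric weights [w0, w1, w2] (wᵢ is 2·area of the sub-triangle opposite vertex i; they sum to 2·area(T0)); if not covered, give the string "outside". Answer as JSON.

T0:
  2·area = 138
  edge (17, 2)→(14, 18): d=(-3,16) right/bottom  bias=-1
  edge (14, 18)→(8, 4): d=(-6,-14) top-left  bias=+0
  edge (8, 4)→(17, 2): d=(9,-2) top-left  bias=+0
    (6,1)@(13, 3): e=[61,76,1] → #
    (7,1)@(15, 3): e=[29,104,5] → #
    (8,1)@(17, 3): e=[-3,132,9] → ·
    (4,2)@(9, 5): e=[119,8,11] → #
    (5,2)@(11, 5): e=[87,36,15] → #
    (8,2)@(17, 5): e=[-9,120,27] → ·
    (4,3)@(9, 7): e=[113,-4,29] → ·
    (5,3)@(11, 7): e=[81,24,33] → #
    (8,3)@(17, 7): e=[-15,108,45] → ·
    (5,4)@(11, 9): e=[75,12,51] → #
    (8,4)@(17, 9): e=[-21,96,63] → ·
    (5,5)@(11, 11): e=[69,0,69] → #  [on edge]
  covered (17 px):
    · · · · · · · · · ·
    · · · · · · # # · ·
    · · · · # # # # · ·
    · · · · · # # # · ·
    · · · · · # # # · ·
    · · · · · # # # · ·
    · · · · · · # · · ·
    · · · · · · # · · ·
    · · · · · · · · · ·
    · · · · · · · · · ·
    · · · · · · · · · ·
T1:
  2·area = 24
  edge (10, 22)→(14, 2): d=(4,-20) top-left  bias=+0
  edge (14, 2)→(14, 8): d=(0,6) right/bottom  bias=-1
  edge (14, 8)→(10, 22): d=(-4,14) right/bottom  bias=-1
    (6,3)@(13, 7): e=[0,6,18] → #  [on edge]
    (7,3)@(15, 7): e=[40,-6,-10] → ·
    (6,4)@(13, 9): e=[8,6,10] → #
    (7,4)@(15, 9): e=[48,-6,-18] → ·
    (6,5)@(13, 11): e=[16,6,2] → #
    (7,5)@(15, 11): e=[56,-6,-26] → ·
    (6,6)@(13, 13): e=[24,6,-6] → ·
    (5,8)@(11, 17): e=[0,18,6] → #  [on edge]
    (6,8)@(13, 17): e=[40,6,-22] → ·
    (5,9)@(11, 19): e=[8,18,-2] → ·
  covered (4 px):
    · · · · · · · · · ·
    · · · · · · · · · ·
    · · · · · · · · · ·
    · · · · · · # · · ·
    · · · · · · # · · ·
    · · · · · · # · · ·
    · · · · · · · · · ·
    · · · · · · · · · ·
    · · · · · # · · · ·
    · · · · · · · · · ·
    · · · · · · · · · ·
T2:
  2·area = 24
  edge (11, 1)→(14, 4): d=(3,3) right/bottom  bias=-1
  edge (14, 4)→(9, 7): d=(-5,3) right/bottom  bias=-1
  edge (9, 7)→(11, 1): d=(2,-6) top-left  bias=+0
    (5,0)@(11, 1): e=[0,24,0] → ·  [on edge]
    (9,0)@(19, 1): e=[-24,0,48] → ·  [on edge]
    (5,1)@(11, 3): e=[6,14,4] → #
    (6,1)@(13, 3): e=[0,8,16] → ·  [on edge]
    (5,2)@(11, 5): e=[12,4,8] → #
    (6,2)@(13, 5): e=[6,-2,20] → ·
    (7,2)@(15, 5): e=[0,-8,32] → ·  [on edge]
    (4,3)@(9, 7): e=[24,0,0] → ·  [on edge]
    (5,3)@(11, 7): e=[18,-6,12] → ·
    (8,3)@(17, 7): e=[0,-24,48] → ·  [on edge]
    (9,4)@(19, 9): e=[0,-40,64] → ·  [on edge]
    (3,6)@(7, 13): e=[48,-24,0] → ·  [on edge]
    (2,9)@(5, 19): e=[72,-48,0] → ·  [on edge]
  covered (2 px):
    · · · · · · · · · ·
    · · · · · # · · · ·
    · · · · · # · · · ·
    · · · · · · · · · ·
    · · · · · · · · · ·
    · · · · · · · · · ·
    · · · · · · · · · ·
    · · · · · · · · · ·
    · · · · · · · · · ·
    · · · · · · · · · ·
    · · · · · · · · · ·

Final: [76,1,61]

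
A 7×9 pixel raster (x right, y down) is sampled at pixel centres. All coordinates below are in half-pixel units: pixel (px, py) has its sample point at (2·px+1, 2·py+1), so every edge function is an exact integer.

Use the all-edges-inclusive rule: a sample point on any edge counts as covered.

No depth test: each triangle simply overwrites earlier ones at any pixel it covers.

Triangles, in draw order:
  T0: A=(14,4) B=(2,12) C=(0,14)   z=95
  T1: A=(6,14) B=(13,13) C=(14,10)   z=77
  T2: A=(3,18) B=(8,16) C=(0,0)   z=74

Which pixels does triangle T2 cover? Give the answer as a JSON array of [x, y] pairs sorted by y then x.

T0:
  2·area = 8  (B↔C swapped to make it positive)
  edge (14, 4)→(0, 14): d=(-14,10) inclusive
  edge (0, 14)→(2, 12): d=(2,-2) inclusive
  edge (2, 12)→(14, 4): d=(12,-8) inclusive
    (6,0)@(13, 1): e=[52,0,-44] → ·  [on edge]
    (5,1)@(11, 3): e=[44,0,-36] → ·  [on edge]
    (4,2)@(9, 5): e=[36,0,-28] → ·  [on edge]
    (3,3)@(7, 7): e=[28,0,-20] → ·  [on edge]
    (2,4)@(5, 9): e=[20,0,-12] → ·  [on edge]
    (3,4)@(7, 9): e=[0,4,4] → #  [on edge]
    (4,4)@(9, 9): e=[-20,8,20] → ·
    (1,5)@(3, 11): e=[12,0,-4] → ·  [on edge]
    (3,5)@(7, 11): e=[-28,8,28] → ·
    (0,6)@(1, 13): e=[4,0,4] → #  [on edge]
    (1,6)@(3, 13): e=[-16,4,20] → ·
    (0,7)@(1, 15): e=[-24,4,28] → ·
  covered (2 px):
    · · · · · · ·
    · · · · · · ·
    · · · · · · ·
    · · · · · · ·
    · · · # · · ·
    · · · · · · ·
    # · · · · · ·
    · · · · · · ·
    · · · · · · ·
T1:
  2·area = 20  (B↔C swapped to make it positive)
  edge (6, 14)→(14, 10): d=(8,-4) inclusive
  edge (14, 10)→(13, 13): d=(-1,3) inclusive
  edge (13, 13)→(6, 14): d=(-7,1) inclusive
    (6,5)@(13, 11): e=[4,2,14] → #
    (4,6)@(9, 13): e=[4,12,4] → #
    (5,6)@(11, 13): e=[12,6,2] → #
    (6,6)@(13, 13): e=[20,0,0] → #  [on edge]
    (4,7)@(9, 15): e=[20,10,-10] → ·
    (5,7)@(11, 15): e=[28,4,-12] → ·
    (6,7)@(13, 15): e=[36,-2,-14] → ·
  covered (4 px):
    · · · · · · ·
    · · · · · · ·
    · · · · · · ·
    · · · · · · ·
    · · · · · · ·
    · · · · · · #
    · · · · # # #
    · · · · · · ·
    · · · · · · ·
T2:
  2·area = 96  (B↔C swapped to make it positive)
  edge (3, 18)→(0, 0): d=(-3,-18) inclusive
  edge (0, 0)→(8, 16): d=(8,16) inclusive
  edge (8, 16)→(3, 18): d=(-5,2) inclusive
    (0,1)@(1, 3): e=[9,8,79] → #
    (1,1)@(3, 3): e=[45,-24,75] → ·
    (0,2)@(1, 5): e=[3,24,69] → #
    (1,2)@(3, 5): e=[39,-8,65] → ·
    (0,3)@(1, 7): e=[-3,40,59] → ·
    (1,3)@(3, 7): e=[33,8,55] → #
    (2,3)@(5, 7): e=[69,-24,51] → ·
    (1,4)@(3, 9): e=[27,24,45] → #
    (2,4)@(5, 9): e=[63,-8,41] → ·
    (1,5)@(3, 11): e=[21,40,35] → #
    (2,5)@(5, 11): e=[57,8,31] → #
    (3,5)@(7, 11): e=[93,-24,27] → ·
  covered (13 px):
    · · · · · · ·
    # · · · · · ·
    # · · · · · ·
    · # · · · · ·
    · # · · · · ·
    · # # · · · ·
    · # # · · · ·
    · # # # · · ·
    · # # · · · ·

Result: [[0,1],[0,2],[1,3],[1,4],[1,5],[2,5],[1,6],[2,6],[1,7],[2,7],[3,7],[1,8],[2,8]]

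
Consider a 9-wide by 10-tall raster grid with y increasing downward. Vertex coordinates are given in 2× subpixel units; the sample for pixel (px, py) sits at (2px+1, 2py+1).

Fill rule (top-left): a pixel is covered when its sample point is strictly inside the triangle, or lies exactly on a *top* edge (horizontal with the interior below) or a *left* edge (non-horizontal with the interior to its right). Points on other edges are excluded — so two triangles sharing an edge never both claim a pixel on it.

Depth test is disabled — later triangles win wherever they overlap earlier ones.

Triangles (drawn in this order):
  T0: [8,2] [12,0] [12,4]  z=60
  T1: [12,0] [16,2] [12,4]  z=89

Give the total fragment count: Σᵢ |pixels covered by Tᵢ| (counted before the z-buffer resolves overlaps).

T0:
  2·area = 16
  edge (8, 2)→(12, 0): d=(4,-2) top-left  bias=+0
  edge (12, 0)→(12, 4): d=(0,4) right/bottom  bias=-1
  edge (12, 4)→(8, 2): d=(-4,-2) top-left  bias=+0
    (5,0)@(11, 1): e=[2,4,10] → #
    (6,0)@(13, 1): e=[6,-4,14] → ·
    (5,1)@(11, 3): e=[10,4,2] → #
    (6,1)@(13, 3): e=[14,-4,6] → ·
    (5,2)@(11, 5): e=[18,4,-6] → ·
  covered (2 px):
    · · · · · # · · ·
    · · · · · # · · ·
    · · · · · · · · ·
    · · · · · · · · ·
    · · · · · · · · ·
    · · · · · · · · ·
    · · · · · · · · ·
    · · · · · · · · ·
    · · · · · · · · ·
    · · · · · · · · ·
T1:
  2·area = 16
  edge (12, 0)→(16, 2): d=(4,2) right/bottom  bias=-1
  edge (16, 2)→(12, 4): d=(-4,2) right/bottom  bias=-1
  edge (12, 4)→(12, 0): d=(0,-4) top-left  bias=+0
    (6,0)@(13, 1): e=[2,10,4] → #
    (7,0)@(15, 1): e=[-2,6,12] → ·
    (6,1)@(13, 3): e=[10,2,4] → #
    (7,1)@(15, 3): e=[6,-2,12] → ·
    (6,2)@(13, 5): e=[18,-6,4] → ·
  covered (2 px):
    · · · · · · # · ·
    · · · · · · # · ·
    · · · · · · · · ·
    · · · · · · · · ·
    · · · · · · · · ·
    · · · · · · · · ·
    · · · · · · · · ·
    · · · · · · · · ·
    · · · · · · · · ·
    · · · · · · · · ·

Result: 4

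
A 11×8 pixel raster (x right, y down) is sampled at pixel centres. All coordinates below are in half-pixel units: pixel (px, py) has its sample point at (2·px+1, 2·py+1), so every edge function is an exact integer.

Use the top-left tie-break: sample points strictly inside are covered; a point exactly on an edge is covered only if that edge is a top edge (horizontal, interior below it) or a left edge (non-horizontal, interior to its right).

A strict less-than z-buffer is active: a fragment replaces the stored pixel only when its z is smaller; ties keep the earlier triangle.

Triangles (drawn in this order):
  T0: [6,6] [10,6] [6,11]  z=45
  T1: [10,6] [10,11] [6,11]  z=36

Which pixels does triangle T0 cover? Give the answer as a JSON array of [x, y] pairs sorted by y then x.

T0:
  2·area = 20
  edge (6, 6)→(10, 6): d=(4,0) top-left  bias=+0
  edge (10, 6)→(6, 11): d=(-4,5) right/bottom  bias=-1
  edge (6, 11)→(6, 6): d=(0,-5) top-left  bias=+0
    (3,3)@(7, 7): e=[4,11,5] → █
    (4,3)@(9, 7): e=[4,1,15] → █
    (5,3)@(11, 7): e=[4,-9,25] → ·
    (3,4)@(7, 9): e=[12,3,5] → █
    (4,4)@(9, 9): e=[12,-7,15] → ·
    (3,5)@(7, 11): e=[20,-5,5] → ·
  covered (3 px):
    · · · · · · · · · · ·
    · · · · · · · · · · ·
    · · · · · · · · · · ·
    · · · █ █ · · · · · ·
    · · · █ · · · · · · ·
    · · · · · · · · · · ·
    · · · · · · · · · · ·
    · · · · · · · · · · ·
T1:
  2·area = 20
  edge (10, 6)→(10, 11): d=(0,5) right/bottom  bias=-1
  edge (10, 11)→(6, 11): d=(-4,0) right/bottom  bias=-1
  edge (6, 11)→(10, 6): d=(4,-5) top-left  bias=+0
    (4,4)@(9, 9): e=[5,8,7] → █
    (5,4)@(11, 9): e=[-5,8,17] → ·
    (0,5)@(1, 11): e=[45,0,-25] → ·  [on edge]
    (1,5)@(3, 11): e=[35,0,-15] → ·  [on edge]
    (2,5)@(5, 11): e=[25,0,-5] → ·  [on edge]
    (3,5)@(7, 11): e=[15,0,5] → ·  [on edge]
    (4,5)@(9, 11): e=[5,0,15] → ·  [on edge]
    (5,5)@(11, 11): e=[-5,0,25] → ·  [on edge]
    (6,5)@(13, 11): e=[-15,0,35] → ·  [on edge]
    (7,5)@(15, 11): e=[-25,0,45] → ·  [on edge]
    (8,5)@(17, 11): e=[-35,0,55] → ·  [on edge]
    (9,5)@(19, 11): e=[-45,0,65] → ·  [on edge]
    (10,5)@(21, 11): e=[-55,0,75] → ·  [on edge]
  covered (1 px):
    · · · · · · · · · · ·
    · · · · · · · · · · ·
    · · · · · · · · · · ·
    · · · · · · · · · · ·
    · · · · █ · · · · · ·
    · · · · · · · · · · ·
    · · · · · · · · · · ·
    · · · · · · · · · · ·

Final: [[3,3],[4,3],[3,4]]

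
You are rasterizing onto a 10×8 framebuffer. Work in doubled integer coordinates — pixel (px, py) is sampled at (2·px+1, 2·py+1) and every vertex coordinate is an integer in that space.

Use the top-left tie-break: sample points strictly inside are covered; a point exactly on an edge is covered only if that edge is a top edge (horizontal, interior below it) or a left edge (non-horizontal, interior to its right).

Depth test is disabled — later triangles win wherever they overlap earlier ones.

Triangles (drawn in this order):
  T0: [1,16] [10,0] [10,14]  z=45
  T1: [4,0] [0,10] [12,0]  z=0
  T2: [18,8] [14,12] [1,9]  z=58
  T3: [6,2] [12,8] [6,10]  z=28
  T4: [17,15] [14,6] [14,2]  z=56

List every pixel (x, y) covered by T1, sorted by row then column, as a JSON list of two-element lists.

T0:
  2·area = 126
  edge (1, 16)→(10, 0): d=(9,-16) top-left  bias=+0
  edge (10, 0)→(10, 14): d=(0,14) right/bottom  bias=-1
  edge (10, 14)→(1, 16): d=(-9,2) right/bottom  bias=-1
    (4,1)@(9, 3): e=[11,14,101] → █
    (5,1)@(11, 3): e=[43,-14,97] → ·
    (4,2)@(9, 5): e=[29,14,83] → █
    (5,2)@(11, 5): e=[61,-14,79] → ·
    (3,3)@(7, 7): e=[15,42,69] → █
    (5,3)@(11, 7): e=[79,-14,61] → ·
    (2,4)@(5, 9): e=[1,70,55] → █
    (5,4)@(11, 9): e=[97,-14,43] → ·
    (2,5)@(5, 11): e=[19,70,37] → █
    (5,5)@(11, 11): e=[115,-14,25] → ·
    (1,6)@(3, 13): e=[5,98,23] → █
    (5,6)@(11, 13): e=[133,-14,7] → ·
  covered (16 px):
    · · · · · · · · · ·
    · · · · █ · · · · ·
    · · · · █ · · · · ·
    · · · █ █ · · · · ·
    · · █ █ █ · · · · ·
    · · █ █ █ · · · · ·
    · █ █ █ █ · · · · ·
    · █ █ · · · · · · ·
T1:
  2·area = 80  (B↔C swapped to make it positive)
  edge (4, 0)→(12, 0): d=(8,0) top-left  bias=+0
  edge (12, 0)→(0, 10): d=(-12,10) right/bottom  bias=-1
  edge (0, 10)→(4, 0): d=(4,-10) top-left  bias=+0
    (2,0)@(5, 1): e=[8,58,14] → █
    (3,0)@(7, 1): e=[8,38,34] → █
    (4,0)@(9, 1): e=[8,18,54] → █
    (5,0)@(11, 1): e=[8,-2,74] → ·
    (1,1)@(3, 3): e=[24,54,2] → █
    (4,1)@(9, 3): e=[24,-6,62] → ·
    (1,2)@(3, 5): e=[40,30,10] → █
    (3,2)@(7, 5): e=[40,-10,50] → ·
    (1,3)@(3, 7): e=[56,6,18] → █
    (2,3)@(5, 7): e=[56,-14,38] → ·
    (0,4)@(1, 9): e=[72,2,6] → █
    (1,4)@(3, 9): e=[72,-18,26] → ·
  covered (10 px):
    · · █ █ █ · · · · ·
    · █ █ █ · · · · · ·
    · █ █ · · · · · · ·
    · █ · · · · · · · ·
    █ · · · · · · · · ·
    · · · · · · · · · ·
    · · · · · · · · · ·
    · · · · · · · · · ·
T2:
  2·area = 64
  edge (18, 8)→(14, 12): d=(-4,4) right/bottom  bias=-1
  edge (14, 12)→(1, 9): d=(-13,-3) top-left  bias=+0
  edge (1, 9)→(18, 8): d=(17,-1) top-left  bias=+0
    (9,3)@(19, 7): e=[0,80,-16] → ·  [on edge]
    (0,4)@(1, 9): e=[64,0,0] → █  [on edge]
    (1,4)@(3, 9): e=[56,6,2] → █
    (2,4)@(5, 9): e=[48,12,4] → █
    (3,4)@(7, 9): e=[40,18,6] → █
    (4,4)@(9, 9): e=[32,24,8] → █
    (5,4)@(11, 9): e=[24,30,10] → █
    (6,4)@(13, 9): e=[16,36,12] → █
    (7,4)@(15, 9): e=[8,42,14] → █
    (8,4)@(17, 9): e=[0,48,16] → ·  [on edge]
    (0,5)@(1, 11): e=[56,-26,34] → ·
    (1,5)@(3, 11): e=[48,-20,36] → ·
    (7,5)@(15, 11): e=[0,16,48] → ·  [on edge]
    (6,6)@(13, 13): e=[0,-16,80] → ·  [on edge]
    (5,7)@(11, 15): e=[0,-48,112] → ·  [on edge]
  covered (10 px):
    · · · · · · · · · ·
    · · · · · · · · · ·
    · · · · · · · · · ·
    · · · · · · · · · ·
    █ █ █ █ █ █ █ █ · ·
    · · · · · █ █ · · ·
    · · · · · · · · · ·
    · · · · · · · · · ·
T3:
  2·area = 48
  edge (6, 2)→(12, 8): d=(6,6) right/bottom  bias=-1
  edge (12, 8)→(6, 10): d=(-6,2) right/bottom  bias=-1
  edge (6, 10)→(6, 2): d=(0,-8) top-left  bias=+0
    (2,0)@(5, 1): e=[0,56,-8] → ·  [on edge]
    (3,1)@(7, 3): e=[0,40,8] → ·  [on edge]
    (3,2)@(7, 5): e=[12,28,8] → █
    (4,2)@(9, 5): e=[0,24,24] → ·  [on edge]
    (3,3)@(7, 7): e=[24,16,8] → █
    (4,3)@(9, 7): e=[12,12,24] → █
    (5,3)@(11, 7): e=[0,8,40] → ·  [on edge]
    (7,3)@(15, 7): e=[-24,0,72] → ·  [on edge]
    (3,4)@(7, 9): e=[36,4,8] → █
    (4,4)@(9, 9): e=[24,0,24] → ·  [on edge]
    (6,4)@(13, 9): e=[0,-8,56] → ·  [on edge]
    (1,5)@(3, 11): e=[72,0,-24] → ·  [on edge]
    (7,5)@(15, 11): e=[0,-24,72] → ·  [on edge]
    (8,6)@(17, 13): e=[0,-40,88] → ·  [on edge]
    (9,7)@(19, 15): e=[0,-56,104] → ·  [on edge]
  covered (4 px):
    · · · · · · · · · ·
    · · · · · · · · · ·
    · · · █ · · · · · ·
    · · · █ █ · · · · ·
    · · · █ · · · · · ·
    · · · · · · · · · ·
    · · · · · · · · · ·
    · · · · · · · · · ·
T4:
  2·area = 12
  edge (17, 15)→(14, 6): d=(-3,-9) top-left  bias=+0
  edge (14, 6)→(14, 2): d=(0,-4) top-left  bias=+0
  edge (14, 2)→(17, 15): d=(3,13) right/bottom  bias=-1
    (6,1)@(13, 3): e=[0,-4,16] → ·  [on edge]
    (7,3)@(15, 7): e=[6,4,2] → █
    (8,3)@(17, 7): e=[24,12,-24] → ·
    (7,4)@(15, 9): e=[0,4,8] → █  [on edge]
    (8,4)@(17, 9): e=[18,12,-18] → ·
    (7,5)@(15, 11): e=[-6,4,14] → ·
    (8,7)@(17, 15): e=[0,12,0] → ·  [on edge]
  covered (2 px):
    · · · · · · · · · ·
    · · · · · · · · · ·
    · · · · · · · · · ·
    · · · · · · · █ · ·
    · · · · · · · █ · ·
    · · · · · · · · · ·
    · · · · · · · · · ·
    · · · · · · · · · ·

Result: [[2,0],[3,0],[4,0],[1,1],[2,1],[3,1],[1,2],[2,2],[1,3],[0,4]]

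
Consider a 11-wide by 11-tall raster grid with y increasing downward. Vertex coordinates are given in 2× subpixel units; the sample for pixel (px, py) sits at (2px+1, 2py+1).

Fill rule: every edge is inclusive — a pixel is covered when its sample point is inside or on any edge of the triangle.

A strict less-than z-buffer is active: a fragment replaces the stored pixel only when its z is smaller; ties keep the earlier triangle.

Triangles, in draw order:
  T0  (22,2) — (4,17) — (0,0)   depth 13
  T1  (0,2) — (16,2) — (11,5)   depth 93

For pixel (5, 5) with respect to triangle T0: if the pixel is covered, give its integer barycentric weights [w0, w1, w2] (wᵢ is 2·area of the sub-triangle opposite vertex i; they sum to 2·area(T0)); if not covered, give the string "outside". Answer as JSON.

T0:
  2·area = 366
  edge (22, 2)→(4, 17): d=(-18,15) inclusive
  edge (4, 17)→(0, 0): d=(-4,-17) inclusive
  edge (0, 0)→(22, 2): d=(22,2) inclusive
    (0,0)@(1, 1): e=[333,13,20] → █
    (1,0)@(3, 1): e=[303,47,16] → █
    (2,0)@(5, 1): e=[273,81,12] → █
    (3,0)@(7, 1): e=[243,115,8] → █
    (4,0)@(9, 1): e=[213,149,4] → █
    (5,0)@(11, 1): e=[183,183,0] → █  [on edge]
    (6,0)@(13, 1): e=[153,217,-4] → ·
    (0,1)@(1, 3): e=[297,5,64] → █
    (6,1)@(13, 3): e=[117,209,40] → █
    (7,1)@(15, 3): e=[87,243,36] → █
    (8,1)@(17, 3): e=[57,277,32] → █
    (9,1)@(19, 3): e=[27,311,28] → █
  covered (45 px):
    █ █ █ █ █ █ · · · · ·
    █ █ █ █ █ █ █ █ █ █ ·
    · █ █ █ █ █ █ █ █ · ·
    · █ █ █ █ █ █ █ · · ·
    · █ █ █ █ █ █ · · · ·
    · █ █ █ █ █ · · · · ·
    · · █ █ · · · · · · ·
    · · █ · · · · · · · ·
    · · · · · · · · · · ·
    · · · · · · · · · · ·
    · · · · · · · · · · ·
T1:
  2·area = 48
  edge (0, 2)→(16, 2): d=(16,0) inclusive
  edge (16, 2)→(11, 5): d=(-5,3) inclusive
  edge (11, 5)→(0, 2): d=(-11,-3) inclusive
    (2,1)@(5, 3): e=[16,28,4] → █
    (3,1)@(7, 3): e=[16,22,10] → █
    (4,1)@(9, 3): e=[16,16,16] → █
    (5,1)@(11, 3): e=[16,10,22] → █
    (6,1)@(13, 3): e=[16,4,28] → █
    (7,1)@(15, 3): e=[16,-2,34] → ·
    (2,2)@(5, 5): e=[48,18,-18] → ·
    (3,2)@(7, 5): e=[48,12,-12] → ·
    (4,2)@(9, 5): e=[48,6,-6] → ·
    (5,2)@(11, 5): e=[48,0,0] → █  [on edge]
    (6,2)@(13, 5): e=[48,-6,6] → ·
    (5,3)@(11, 7): e=[80,-10,-22] → ·
    (0,5)@(1, 11): e=[144,0,-96] → ·  [on edge]
  covered (6 px):
    · · · · · · · · · · ·
    · · █ █ █ █ █ · · · ·
    · · · · · █ · · · · ·
    · · · · · · · · · · ·
    · · · · · · · · · · ·
    · · · · · · · · · · ·
    · · · · · · · · · · ·
    · · · · · · · · · · ·
    · · · · · · · · · · ·
    · · · · · · · · · · ·
    · · · · · · · · · · ·

Final: [143,220,3]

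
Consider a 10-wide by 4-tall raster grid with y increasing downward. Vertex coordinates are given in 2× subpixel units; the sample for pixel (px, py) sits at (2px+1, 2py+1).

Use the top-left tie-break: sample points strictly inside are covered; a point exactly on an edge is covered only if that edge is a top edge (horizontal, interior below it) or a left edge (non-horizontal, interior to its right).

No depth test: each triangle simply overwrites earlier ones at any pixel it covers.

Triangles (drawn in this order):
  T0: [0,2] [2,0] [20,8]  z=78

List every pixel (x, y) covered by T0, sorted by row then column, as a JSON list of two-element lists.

T0:
  2·area = 52
  edge (0, 2)→(2, 0): d=(2,-2) top-left  bias=+0
  edge (2, 0)→(20, 8): d=(18,8) right/bottom  bias=-1
  edge (20, 8)→(0, 2): d=(-20,-6) top-left  bias=+0
    (0,0)@(1, 1): e=[0,26,26] → X  [on edge]
    (1,0)@(3, 1): e=[4,10,38] → X
    (2,0)@(5, 1): e=[8,-6,50] → .
    (0,1)@(1, 3): e=[4,62,-14] → .
    (1,1)@(3, 3): e=[8,46,-2] → .
    (2,1)@(5, 3): e=[12,30,10] → X
    (3,1)@(7, 3): e=[16,14,22] → X
    (4,1)@(9, 3): e=[20,-2,34] → .
    (2,2)@(5, 5): e=[16,66,-30] → .
    (3,2)@(7, 5): e=[20,50,-18] → .
    (5,2)@(11, 5): e=[28,18,6] → X
    (6,2)@(13, 5): e=[32,2,18] → X
  covered (7 px):
    X X . . . . . . . .
    . . X X . . . . . .
    . . . . . X X . . .
    . . . . . . . . X .

Answer: [[0,0],[1,0],[2,1],[3,1],[5,2],[6,2],[8,3]]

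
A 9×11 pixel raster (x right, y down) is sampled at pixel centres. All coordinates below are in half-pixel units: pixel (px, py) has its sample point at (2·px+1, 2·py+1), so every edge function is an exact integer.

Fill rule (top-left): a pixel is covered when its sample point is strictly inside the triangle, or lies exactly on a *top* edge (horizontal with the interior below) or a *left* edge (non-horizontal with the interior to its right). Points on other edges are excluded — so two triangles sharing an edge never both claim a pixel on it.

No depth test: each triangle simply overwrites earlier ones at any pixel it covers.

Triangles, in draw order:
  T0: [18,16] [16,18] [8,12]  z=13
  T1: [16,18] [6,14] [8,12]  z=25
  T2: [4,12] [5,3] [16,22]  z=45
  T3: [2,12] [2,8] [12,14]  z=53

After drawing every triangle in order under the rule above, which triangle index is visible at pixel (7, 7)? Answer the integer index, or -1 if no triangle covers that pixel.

T0:
  2·area = 28
  edge (18, 16)→(16, 18): d=(-2,2) right/bottom  bias=-1
  edge (16, 18)→(8, 12): d=(-8,-6) top-left  bias=+0
  edge (8, 12)→(18, 16): d=(10,4) right/bottom  bias=-1
    (6,7)@(13, 15): e=[12,6,10] → █
    (7,7)@(15, 15): e=[8,18,2] → █
    (8,7)@(17, 15): e=[4,30,-6] → ·
    (6,8)@(13, 17): e=[8,-10,30] → ·
    (7,8)@(15, 17): e=[4,2,22] → █
    (8,8)@(17, 17): e=[0,14,14] → ·  [on edge]
    (7,9)@(15, 19): e=[0,-14,42] → ·  [on edge]
    (6,10)@(13, 21): e=[0,-42,70] → ·  [on edge]
  covered (3 px):
    · · · · · · · · ·
    · · · · · · · · ·
    · · · · · · · · ·
    · · · · · · · · ·
    · · · · · · · · ·
    · · · · · · · · ·
    · · · · · · · · ·
    · · · · · · █ █ ·
    · · · · · · · █ ·
    · · · · · · · · ·
    · · · · · · · · ·
T1:
  2·area = 28
  edge (16, 18)→(6, 14): d=(-10,-4) top-left  bias=+0
  edge (6, 14)→(8, 12): d=(2,-2) top-left  bias=+0
  edge (8, 12)→(16, 18): d=(8,6) right/bottom  bias=-1
    (8,1)@(17, 3): e=[154,0,-126] → ·  [on edge]
    (7,2)@(15, 5): e=[126,0,-98] → ·  [on edge]
    (6,3)@(13, 7): e=[98,0,-70] → ·  [on edge]
    (5,4)@(11, 9): e=[70,0,-42] → ·  [on edge]
    (4,5)@(9, 11): e=[42,0,-14] → ·  [on edge]
    (3,6)@(7, 13): e=[14,0,14] → █  [on edge]
    (4,6)@(9, 13): e=[22,4,2] → █
    (5,6)@(11, 13): e=[30,8,-10] → ·
    (2,7)@(5, 15): e=[-14,0,42] → ·  [on edge]
    (3,7)@(7, 15): e=[-6,4,30] → ·
    (4,7)@(9, 15): e=[2,8,18] → █
    (5,7)@(11, 15): e=[10,12,6] → █
    (1,8)@(3, 17): e=[-42,0,70] → ·  [on edge]
    (0,9)@(1, 19): e=[-70,0,98] → ·  [on edge]
  covered (4 px):
    · · · · · · · · ·
    · · · · · · · · ·
    · · · · · · · · ·
    · · · · · · · · ·
    · · · · · · · · ·
    · · · · · · · · ·
    · · · █ █ · · · ·
    · · · · █ █ · · ·
    · · · · · · · · ·
    · · · · · · · · ·
    · · · · · · · · ·
T2:
  2·area = 118
  edge (4, 12)→(5, 3): d=(1,-9) top-left  bias=+0
  edge (5, 3)→(16, 22): d=(11,19) right/bottom  bias=-1
  edge (16, 22)→(4, 12): d=(-12,-10) top-left  bias=+0
    (2,1)@(5, 3): e=[0,0,118] → ·  [on edge]
    (2,2)@(5, 5): e=[2,22,94] → █
    (3,2)@(7, 5): e=[20,-16,114] → ·
    (2,3)@(5, 7): e=[4,44,70] → █
    (3,3)@(7, 7): e=[22,6,90] → █
    (4,3)@(9, 7): e=[40,-32,110] → ·
    (2,4)@(5, 9): e=[6,66,46] → █
    (4,4)@(9, 9): e=[42,-10,86] → ·
    (2,5)@(5, 11): e=[8,88,22] → █
    (4,5)@(9, 11): e=[44,12,62] → █
    (5,5)@(11, 11): e=[62,-26,82] → ·
    (2,6)@(5, 13): e=[10,110,-2] → ·
    (1,10)@(3, 21): e=[0,236,-118] → ·  [on edge]
  covered (16 px):
    · · · · · · · · ·
    · · · · · · · · ·
    · · █ · · · · · ·
    · · █ █ · · · · ·
    · · █ █ · · · · ·
    · · █ █ █ · · · ·
    · · · █ █ · · · ·
    · · · · █ █ · · ·
    · · · · · █ █ · ·
    · · · · · · █ · ·
    · · · · · · · █ ·
T3:
  2·area = 40
  edge (2, 12)→(2, 8): d=(0,-4) top-left  bias=+0
  edge (2, 8)→(12, 14): d=(10,6) right/bottom  bias=-1
  edge (12, 14)→(2, 12): d=(-10,-2) top-left  bias=+0
    (1,4)@(3, 9): e=[4,4,32] → █
    (2,4)@(5, 9): e=[12,-8,36] → ·
    (1,5)@(3, 11): e=[4,24,12] → █
    (2,5)@(5, 11): e=[12,12,16] → █
    (3,5)@(7, 11): e=[20,0,20] → ·  [on edge]
    (1,6)@(3, 13): e=[4,44,-8] → ·
    (2,6)@(5, 13): e=[12,32,-4] → ·
    (3,6)@(7, 13): e=[20,20,0] → █  [on edge]
    (4,6)@(9, 13): e=[28,8,4] → █
    (5,6)@(11, 13): e=[36,-4,8] → ·
    (3,7)@(7, 15): e=[20,40,-20] → ·
    (4,7)@(9, 15): e=[28,28,-16] → ·
    (8,7)@(17, 15): e=[60,-20,0] → ·  [on edge]
    (8,8)@(17, 17): e=[60,0,-20] → ·  [on edge]
  covered (5 px):
    · · · · · · · · ·
    · · · · · · · · ·
    · · · · · · · · ·
    · · · · · · · · ·
    · █ · · · · · · ·
    · █ █ · · · · · ·
    · · · █ █ · · · ·
    · · · · · · · · ·
    · · · · · · · · ·
    · · · · · · · · ·
    · · · · · · · · ·

Z-buffer (winner per pixel, '.' = empty):
  . . . . . . . . .
  . . . . . . . . .
  . . 2 . . . . . .
  . . 2 2 . . . . .
  . 3 2 2 . . . . .
  . 3 3 2 2 . . . .
  . . . 3 3 . . . .
  . . . . 2 2 0 0 .
  . . . . . 2 2 0 .
  . . . . . . 2 . .
  . . . . . . . 2 .

Result: 0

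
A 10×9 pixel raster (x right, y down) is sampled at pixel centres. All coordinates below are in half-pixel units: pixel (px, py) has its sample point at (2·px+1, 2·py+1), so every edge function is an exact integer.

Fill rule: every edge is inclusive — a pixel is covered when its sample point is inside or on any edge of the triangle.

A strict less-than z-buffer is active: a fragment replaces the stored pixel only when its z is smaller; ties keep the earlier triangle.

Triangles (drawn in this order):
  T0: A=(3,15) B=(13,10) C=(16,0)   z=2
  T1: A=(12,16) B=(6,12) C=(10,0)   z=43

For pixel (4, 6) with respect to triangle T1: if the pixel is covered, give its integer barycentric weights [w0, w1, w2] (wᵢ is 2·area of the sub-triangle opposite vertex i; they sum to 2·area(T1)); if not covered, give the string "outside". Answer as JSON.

T0:
  2·area = 85  (B↔C swapped to make it positive)
  edge (3, 15)→(16, 0): d=(13,-15) inclusive
  edge (16, 0)→(13, 10): d=(-3,10) inclusive
  edge (13, 10)→(3, 15): d=(-10,5) inclusive
    (7,1)@(15, 3): e=[24,1,60] → █
    (8,1)@(17, 3): e=[54,-19,50] → ·
    (6,2)@(13, 5): e=[20,15,50] → █
    (7,2)@(15, 5): e=[50,-5,40] → ·
    (5,3)@(11, 7): e=[16,29,40] → █
    (7,3)@(15, 7): e=[76,-11,20] → ·
    (9,3)@(19, 7): e=[136,-51,0] → ·  [on edge]
    (4,4)@(9, 9): e=[12,43,30] → █
    (7,4)@(15, 9): e=[102,-17,0] → ·  [on edge]
    (3,5)@(7, 11): e=[8,57,20] → █
    (5,5)@(11, 11): e=[68,17,0] → █  [on edge]
    (6,5)@(13, 11): e=[98,-3,-10] → ·
    (3,6)@(7, 13): e=[34,51,0] → █  [on edge]
    (1,7)@(3, 15): e=[0,85,0] → █  [on edge]
  covered (13 px):
    · · · · · · · · · ·
    · · · · · · · █ · ·
    · · · · · · █ · · ·
    · · · · · █ █ · · ·
    · · · · █ █ █ · · ·
    · · · █ █ █ · · · ·
    · · █ █ · · · · · ·
    · █ · · · · · · · ·
    · · · · · · · · · ·
T1:
  2·area = 88
  edge (12, 16)→(6, 12): d=(-6,-4) inclusive
  edge (6, 12)→(10, 0): d=(4,-12) inclusive
  edge (10, 0)→(12, 16): d=(2,16) inclusive
    (4,1)@(9, 3): e=[66,0,22] → █  [on edge]
    (5,1)@(11, 3): e=[74,24,-10] → ·
    (4,2)@(9, 5): e=[54,8,26] → █
    (5,2)@(11, 5): e=[62,32,-6] → ·
    (4,3)@(9, 7): e=[42,16,30] → █
    (5,3)@(11, 7): e=[50,40,-2] → ·
    (3,4)@(7, 9): e=[22,0,66] → █  [on edge]
    (5,4)@(11, 9): e=[38,48,2] → █
    (6,4)@(13, 9): e=[46,72,-30] → ·
    (3,5)@(7, 11): e=[10,8,70] → █
    (6,5)@(13, 11): e=[34,80,-26] → ·
    (3,6)@(7, 13): e=[-2,16,74] → ·
    (2,7)@(5, 15): e=[-22,0,110] → ·  [on edge]
  covered (12 px):
    · · · · · · · · · ·
    · · · · █ · · · · ·
    · · · · █ · · · · ·
    · · · · █ · · · · ·
    · · · █ █ █ · · · ·
    · · · █ █ █ · · · ·
    · · · · █ █ · · · ·
    · · · · · █ · · · ·
    · · · · · · · · · ·

Result: [40,42,6]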